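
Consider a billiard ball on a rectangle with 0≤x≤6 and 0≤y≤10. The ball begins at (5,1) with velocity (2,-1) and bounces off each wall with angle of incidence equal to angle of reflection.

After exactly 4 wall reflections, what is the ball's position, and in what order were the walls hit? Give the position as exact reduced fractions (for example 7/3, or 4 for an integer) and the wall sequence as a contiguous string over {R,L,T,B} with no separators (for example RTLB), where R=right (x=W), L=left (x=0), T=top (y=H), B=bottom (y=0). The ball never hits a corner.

Final position: (6,11/2)
Wall sequence: RBLR

1. t=1/2 → R at (6,1/2); v=(-2,-1)
2. t=1/2 → B at (5,0); v=(-2,1)
3. t=5/2 → L at (0,5/2); v=(2,1)
4. t=3 → R at (6,11/2); v=(-2,1)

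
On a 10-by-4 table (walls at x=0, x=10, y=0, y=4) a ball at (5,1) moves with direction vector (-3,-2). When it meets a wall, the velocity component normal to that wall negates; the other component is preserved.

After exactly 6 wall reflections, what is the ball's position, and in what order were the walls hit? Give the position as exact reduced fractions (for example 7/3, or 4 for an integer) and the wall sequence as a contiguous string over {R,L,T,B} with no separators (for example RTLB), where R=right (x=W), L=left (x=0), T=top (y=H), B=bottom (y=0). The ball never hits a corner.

1. t=1/2 → B at (7/2,0); v=(-3,2)
2. t=7/6 → L at (0,7/3); v=(3,2)
3. t=5/6 → T at (5/2,4); v=(3,-2)
4. t=2 → B at (17/2,0); v=(3,2)
5. t=1/2 → R at (10,1); v=(-3,2)
6. t=3/2 → T at (11/2,4); v=(-3,-2)

Final position: (11/2,4)
Wall sequence: BLTBRT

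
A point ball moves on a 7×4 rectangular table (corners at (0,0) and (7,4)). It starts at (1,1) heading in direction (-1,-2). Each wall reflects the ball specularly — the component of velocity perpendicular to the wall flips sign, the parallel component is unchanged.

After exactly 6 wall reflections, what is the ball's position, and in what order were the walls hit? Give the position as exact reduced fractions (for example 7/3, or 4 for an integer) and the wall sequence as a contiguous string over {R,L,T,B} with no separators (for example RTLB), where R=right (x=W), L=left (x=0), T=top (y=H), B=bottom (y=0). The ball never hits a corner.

Final position: (7,1)
Wall sequence: BLTBTR

1. t=1/2 → B at (1/2,0); v=(-1,2)
2. t=1/2 → L at (0,1); v=(1,2)
3. t=3/2 → T at (3/2,4); v=(1,-2)
4. t=2 → B at (7/2,0); v=(1,2)
5. t=2 → T at (11/2,4); v=(1,-2)
6. t=3/2 → R at (7,1); v=(-1,-2)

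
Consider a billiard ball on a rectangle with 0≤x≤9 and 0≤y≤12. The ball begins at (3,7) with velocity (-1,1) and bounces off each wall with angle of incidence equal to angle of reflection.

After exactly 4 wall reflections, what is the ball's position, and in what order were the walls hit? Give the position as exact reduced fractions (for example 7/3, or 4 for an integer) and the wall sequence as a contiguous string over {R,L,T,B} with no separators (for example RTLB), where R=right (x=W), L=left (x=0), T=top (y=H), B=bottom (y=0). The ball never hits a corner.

Final position: (4,0)
Wall sequence: LTRB

1. t=3 → L at (0,10); v=(1,1)
2. t=2 → T at (2,12); v=(1,-1)
3. t=7 → R at (9,5); v=(-1,-1)
4. t=5 → B at (4,0); v=(-1,1)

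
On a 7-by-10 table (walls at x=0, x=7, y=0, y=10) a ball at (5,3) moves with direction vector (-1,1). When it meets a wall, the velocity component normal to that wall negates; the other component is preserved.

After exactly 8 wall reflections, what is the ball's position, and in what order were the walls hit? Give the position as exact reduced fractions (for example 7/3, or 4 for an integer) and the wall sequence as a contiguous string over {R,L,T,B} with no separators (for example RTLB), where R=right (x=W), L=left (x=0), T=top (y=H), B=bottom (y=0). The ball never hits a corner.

1. t=5 → L at (0,8); v=(1,1)
2. t=2 → T at (2,10); v=(1,-1)
3. t=5 → R at (7,5); v=(-1,-1)
4. t=5 → B at (2,0); v=(-1,1)
5. t=2 → L at (0,2); v=(1,1)
6. t=7 → R at (7,9); v=(-1,1)
7. t=1 → T at (6,10); v=(-1,-1)
8. t=6 → L at (0,4); v=(1,-1)

Final position: (0,4)
Wall sequence: LTRBLRTL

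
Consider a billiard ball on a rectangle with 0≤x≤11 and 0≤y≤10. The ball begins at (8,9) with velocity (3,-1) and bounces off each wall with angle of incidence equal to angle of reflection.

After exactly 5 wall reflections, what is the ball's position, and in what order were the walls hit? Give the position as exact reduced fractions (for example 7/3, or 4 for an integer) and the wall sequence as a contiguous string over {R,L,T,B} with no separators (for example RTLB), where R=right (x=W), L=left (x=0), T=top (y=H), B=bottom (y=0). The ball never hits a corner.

1. t=1 → R at (11,8); v=(-3,-1)
2. t=11/3 → L at (0,13/3); v=(3,-1)
3. t=11/3 → R at (11,2/3); v=(-3,-1)
4. t=2/3 → B at (9,0); v=(-3,1)
5. t=3 → L at (0,3); v=(3,1)

Final position: (0,3)
Wall sequence: RLRBL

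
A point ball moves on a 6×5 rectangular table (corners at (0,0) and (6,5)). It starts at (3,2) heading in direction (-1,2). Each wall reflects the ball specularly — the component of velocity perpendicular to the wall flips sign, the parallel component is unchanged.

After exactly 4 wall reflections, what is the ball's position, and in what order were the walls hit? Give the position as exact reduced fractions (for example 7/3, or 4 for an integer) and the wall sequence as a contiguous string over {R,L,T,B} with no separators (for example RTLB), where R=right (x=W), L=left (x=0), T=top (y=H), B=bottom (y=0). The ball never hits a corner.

Final position: (7/2,5)
Wall sequence: TLBT

1. t=3/2 → T at (3/2,5); v=(-1,-2)
2. t=3/2 → L at (0,2); v=(1,-2)
3. t=1 → B at (1,0); v=(1,2)
4. t=5/2 → T at (7/2,5); v=(1,-2)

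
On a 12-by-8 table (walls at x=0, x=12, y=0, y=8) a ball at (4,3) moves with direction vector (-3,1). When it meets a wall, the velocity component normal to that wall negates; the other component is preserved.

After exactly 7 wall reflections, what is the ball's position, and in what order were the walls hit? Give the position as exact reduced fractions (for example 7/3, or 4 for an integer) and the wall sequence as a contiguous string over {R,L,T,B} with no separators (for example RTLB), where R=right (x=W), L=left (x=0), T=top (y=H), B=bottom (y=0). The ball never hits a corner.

1. t=4/3 → L at (0,13/3); v=(3,1)
2. t=11/3 → T at (11,8); v=(3,-1)
3. t=1/3 → R at (12,23/3); v=(-3,-1)
4. t=4 → L at (0,11/3); v=(3,-1)
5. t=11/3 → B at (11,0); v=(3,1)
6. t=1/3 → R at (12,1/3); v=(-3,1)
7. t=4 → L at (0,13/3); v=(3,1)

Final position: (0,13/3)
Wall sequence: LTRLBRL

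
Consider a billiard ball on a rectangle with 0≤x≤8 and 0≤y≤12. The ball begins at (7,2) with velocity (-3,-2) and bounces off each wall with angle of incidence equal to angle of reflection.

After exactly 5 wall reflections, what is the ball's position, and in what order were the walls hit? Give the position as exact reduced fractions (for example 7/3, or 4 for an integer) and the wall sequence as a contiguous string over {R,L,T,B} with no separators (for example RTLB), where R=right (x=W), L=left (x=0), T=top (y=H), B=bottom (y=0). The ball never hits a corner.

Final position: (0,32/3)
Wall sequence: BLRTL

1. t=1 → B at (4,0); v=(-3,2)
2. t=4/3 → L at (0,8/3); v=(3,2)
3. t=8/3 → R at (8,8); v=(-3,2)
4. t=2 → T at (2,12); v=(-3,-2)
5. t=2/3 → L at (0,32/3); v=(3,-2)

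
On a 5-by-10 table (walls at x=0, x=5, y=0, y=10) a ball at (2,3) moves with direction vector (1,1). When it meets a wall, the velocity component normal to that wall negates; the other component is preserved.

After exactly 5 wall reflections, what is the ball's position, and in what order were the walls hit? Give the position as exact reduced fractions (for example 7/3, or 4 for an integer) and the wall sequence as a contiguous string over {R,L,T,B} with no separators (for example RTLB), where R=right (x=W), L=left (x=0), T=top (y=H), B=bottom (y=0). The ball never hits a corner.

1. t=3 → R at (5,6); v=(-1,1)
2. t=4 → T at (1,10); v=(-1,-1)
3. t=1 → L at (0,9); v=(1,-1)
4. t=5 → R at (5,4); v=(-1,-1)
5. t=4 → B at (1,0); v=(-1,1)

Final position: (1,0)
Wall sequence: RTLRB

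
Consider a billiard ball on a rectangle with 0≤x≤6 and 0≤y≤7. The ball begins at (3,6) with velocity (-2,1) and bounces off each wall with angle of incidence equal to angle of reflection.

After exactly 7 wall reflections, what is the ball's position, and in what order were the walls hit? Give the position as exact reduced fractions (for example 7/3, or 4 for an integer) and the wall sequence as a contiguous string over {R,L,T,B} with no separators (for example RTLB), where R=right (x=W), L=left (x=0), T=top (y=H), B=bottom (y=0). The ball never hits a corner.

Final position: (0,11/2)
Wall sequence: TLRLBRL

1. t=1 → T at (1,7); v=(-2,-1)
2. t=1/2 → L at (0,13/2); v=(2,-1)
3. t=3 → R at (6,7/2); v=(-2,-1)
4. t=3 → L at (0,1/2); v=(2,-1)
5. t=1/2 → B at (1,0); v=(2,1)
6. t=5/2 → R at (6,5/2); v=(-2,1)
7. t=3 → L at (0,11/2); v=(2,1)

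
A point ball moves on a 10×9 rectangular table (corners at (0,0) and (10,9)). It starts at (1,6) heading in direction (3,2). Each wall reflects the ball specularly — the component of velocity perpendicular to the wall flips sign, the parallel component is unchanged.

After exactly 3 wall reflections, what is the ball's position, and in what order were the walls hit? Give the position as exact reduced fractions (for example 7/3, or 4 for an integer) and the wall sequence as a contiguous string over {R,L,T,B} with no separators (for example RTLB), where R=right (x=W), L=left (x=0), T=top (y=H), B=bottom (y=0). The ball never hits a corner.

1. t=3/2 → T at (11/2,9); v=(3,-2)
2. t=3/2 → R at (10,6); v=(-3,-2)
3. t=3 → B at (1,0); v=(-3,2)

Final position: (1,0)
Wall sequence: TRB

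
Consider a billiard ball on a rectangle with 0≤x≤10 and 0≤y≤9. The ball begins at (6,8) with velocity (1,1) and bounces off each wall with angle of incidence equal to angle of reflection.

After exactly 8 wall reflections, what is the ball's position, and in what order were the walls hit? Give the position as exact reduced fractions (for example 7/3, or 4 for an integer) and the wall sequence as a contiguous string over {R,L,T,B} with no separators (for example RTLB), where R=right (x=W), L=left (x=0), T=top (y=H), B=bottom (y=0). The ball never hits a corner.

Final position: (0,6)
Wall sequence: TRBLTRBL

1. t=1 → T at (7,9); v=(1,-1)
2. t=3 → R at (10,6); v=(-1,-1)
3. t=6 → B at (4,0); v=(-1,1)
4. t=4 → L at (0,4); v=(1,1)
5. t=5 → T at (5,9); v=(1,-1)
6. t=5 → R at (10,4); v=(-1,-1)
7. t=4 → B at (6,0); v=(-1,1)
8. t=6 → L at (0,6); v=(1,1)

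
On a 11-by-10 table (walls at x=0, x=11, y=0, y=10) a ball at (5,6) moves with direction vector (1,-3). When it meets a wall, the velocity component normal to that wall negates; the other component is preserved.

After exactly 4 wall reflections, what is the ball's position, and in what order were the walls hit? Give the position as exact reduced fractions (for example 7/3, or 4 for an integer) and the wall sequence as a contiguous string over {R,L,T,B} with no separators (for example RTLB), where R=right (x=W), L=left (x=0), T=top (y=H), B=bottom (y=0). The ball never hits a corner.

Final position: (25/3,0)
Wall sequence: BTRB

1. t=2 → B at (7,0); v=(1,3)
2. t=10/3 → T at (31/3,10); v=(1,-3)
3. t=2/3 → R at (11,8); v=(-1,-3)
4. t=8/3 → B at (25/3,0); v=(-1,3)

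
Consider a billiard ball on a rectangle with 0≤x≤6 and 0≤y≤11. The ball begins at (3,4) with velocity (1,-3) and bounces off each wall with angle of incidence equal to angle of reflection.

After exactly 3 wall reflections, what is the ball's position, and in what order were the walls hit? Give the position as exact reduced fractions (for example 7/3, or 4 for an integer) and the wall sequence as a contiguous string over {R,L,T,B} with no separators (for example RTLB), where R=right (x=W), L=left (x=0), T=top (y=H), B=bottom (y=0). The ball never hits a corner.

1. t=4/3 → B at (13/3,0); v=(1,3)
2. t=5/3 → R at (6,5); v=(-1,3)
3. t=2 → T at (4,11); v=(-1,-3)

Final position: (4,11)
Wall sequence: BRT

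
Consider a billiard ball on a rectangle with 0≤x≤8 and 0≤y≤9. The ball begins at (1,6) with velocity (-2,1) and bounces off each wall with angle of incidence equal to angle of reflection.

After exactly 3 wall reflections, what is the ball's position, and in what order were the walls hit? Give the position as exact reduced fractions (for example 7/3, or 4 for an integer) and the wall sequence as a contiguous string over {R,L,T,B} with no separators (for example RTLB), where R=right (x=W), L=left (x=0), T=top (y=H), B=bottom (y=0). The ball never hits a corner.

Final position: (8,15/2)
Wall sequence: LTR

1. t=1/2 → L at (0,13/2); v=(2,1)
2. t=5/2 → T at (5,9); v=(2,-1)
3. t=3/2 → R at (8,15/2); v=(-2,-1)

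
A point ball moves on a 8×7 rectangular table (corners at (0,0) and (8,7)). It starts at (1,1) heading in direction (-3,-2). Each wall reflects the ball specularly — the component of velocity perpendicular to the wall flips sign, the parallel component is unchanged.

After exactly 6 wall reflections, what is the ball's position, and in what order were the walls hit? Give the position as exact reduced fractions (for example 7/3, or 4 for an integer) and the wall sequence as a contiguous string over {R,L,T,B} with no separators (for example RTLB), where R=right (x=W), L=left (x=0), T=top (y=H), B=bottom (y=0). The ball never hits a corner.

1. t=1/3 → L at (0,1/3); v=(3,-2)
2. t=1/6 → B at (1/2,0); v=(3,2)
3. t=5/2 → R at (8,5); v=(-3,2)
4. t=1 → T at (5,7); v=(-3,-2)
5. t=5/3 → L at (0,11/3); v=(3,-2)
6. t=11/6 → B at (11/2,0); v=(3,2)

Final position: (11/2,0)
Wall sequence: LBRTLB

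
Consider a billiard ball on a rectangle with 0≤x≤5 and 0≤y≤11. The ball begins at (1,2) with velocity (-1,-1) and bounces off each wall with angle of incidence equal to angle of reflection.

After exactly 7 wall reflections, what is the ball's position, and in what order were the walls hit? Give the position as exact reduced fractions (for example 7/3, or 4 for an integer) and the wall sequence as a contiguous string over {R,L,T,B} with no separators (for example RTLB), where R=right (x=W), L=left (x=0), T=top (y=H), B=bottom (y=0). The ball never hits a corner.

1. t=1 → L at (0,1); v=(1,-1)
2. t=1 → B at (1,0); v=(1,1)
3. t=4 → R at (5,4); v=(-1,1)
4. t=5 → L at (0,9); v=(1,1)
5. t=2 → T at (2,11); v=(1,-1)
6. t=3 → R at (5,8); v=(-1,-1)
7. t=5 → L at (0,3); v=(1,-1)

Final position: (0,3)
Wall sequence: LBRLTRL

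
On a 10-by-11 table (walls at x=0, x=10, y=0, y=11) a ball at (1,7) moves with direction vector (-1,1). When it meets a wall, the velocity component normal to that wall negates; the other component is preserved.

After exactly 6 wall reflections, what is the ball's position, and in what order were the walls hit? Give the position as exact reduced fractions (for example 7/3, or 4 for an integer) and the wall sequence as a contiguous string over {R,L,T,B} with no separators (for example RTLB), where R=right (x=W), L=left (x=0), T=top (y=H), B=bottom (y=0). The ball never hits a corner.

1. t=1 → L at (0,8); v=(1,1)
2. t=3 → T at (3,11); v=(1,-1)
3. t=7 → R at (10,4); v=(-1,-1)
4. t=4 → B at (6,0); v=(-1,1)
5. t=6 → L at (0,6); v=(1,1)
6. t=5 → T at (5,11); v=(1,-1)

Final position: (5,11)
Wall sequence: LTRBLT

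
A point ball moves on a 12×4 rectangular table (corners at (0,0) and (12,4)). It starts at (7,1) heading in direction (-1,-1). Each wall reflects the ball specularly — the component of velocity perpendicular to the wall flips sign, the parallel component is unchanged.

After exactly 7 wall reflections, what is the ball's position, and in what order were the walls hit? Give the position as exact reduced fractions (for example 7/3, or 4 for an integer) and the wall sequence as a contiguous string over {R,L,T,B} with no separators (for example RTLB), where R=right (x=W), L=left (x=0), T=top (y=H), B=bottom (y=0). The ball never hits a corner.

1. t=1 → B at (6,0); v=(-1,1)
2. t=4 → T at (2,4); v=(-1,-1)
3. t=2 → L at (0,2); v=(1,-1)
4. t=2 → B at (2,0); v=(1,1)
5. t=4 → T at (6,4); v=(1,-1)
6. t=4 → B at (10,0); v=(1,1)
7. t=2 → R at (12,2); v=(-1,1)

Final position: (12,2)
Wall sequence: BTLBTBR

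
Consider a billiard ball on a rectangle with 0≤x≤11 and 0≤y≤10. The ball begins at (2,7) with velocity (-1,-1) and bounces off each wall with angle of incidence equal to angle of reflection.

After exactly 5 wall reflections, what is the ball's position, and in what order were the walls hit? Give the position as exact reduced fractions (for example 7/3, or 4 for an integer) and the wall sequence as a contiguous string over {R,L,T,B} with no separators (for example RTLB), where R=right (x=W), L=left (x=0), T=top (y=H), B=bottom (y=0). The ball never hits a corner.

1. t=2 → L at (0,5); v=(1,-1)
2. t=5 → B at (5,0); v=(1,1)
3. t=6 → R at (11,6); v=(-1,1)
4. t=4 → T at (7,10); v=(-1,-1)
5. t=7 → L at (0,3); v=(1,-1)

Final position: (0,3)
Wall sequence: LBRTL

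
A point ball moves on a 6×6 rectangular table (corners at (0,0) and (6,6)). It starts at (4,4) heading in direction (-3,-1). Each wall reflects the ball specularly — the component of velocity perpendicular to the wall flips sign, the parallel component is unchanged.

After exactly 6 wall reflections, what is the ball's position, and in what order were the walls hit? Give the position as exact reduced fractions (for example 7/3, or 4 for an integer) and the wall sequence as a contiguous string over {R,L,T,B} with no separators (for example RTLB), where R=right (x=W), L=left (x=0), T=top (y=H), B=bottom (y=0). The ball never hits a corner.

1. t=4/3 → L at (0,8/3); v=(3,-1)
2. t=2 → R at (6,2/3); v=(-3,-1)
3. t=2/3 → B at (4,0); v=(-3,1)
4. t=4/3 → L at (0,4/3); v=(3,1)
5. t=2 → R at (6,10/3); v=(-3,1)
6. t=2 → L at (0,16/3); v=(3,1)

Final position: (0,16/3)
Wall sequence: LRBLRL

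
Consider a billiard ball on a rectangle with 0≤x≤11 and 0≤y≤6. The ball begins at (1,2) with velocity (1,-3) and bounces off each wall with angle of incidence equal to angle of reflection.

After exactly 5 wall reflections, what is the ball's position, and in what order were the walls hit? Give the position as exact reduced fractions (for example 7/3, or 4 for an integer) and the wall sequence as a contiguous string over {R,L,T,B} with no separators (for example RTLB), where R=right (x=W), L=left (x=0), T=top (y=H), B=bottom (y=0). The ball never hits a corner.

Final position: (29/3,0)
Wall sequence: BTBTB

1. t=2/3 → B at (5/3,0); v=(1,3)
2. t=2 → T at (11/3,6); v=(1,-3)
3. t=2 → B at (17/3,0); v=(1,3)
4. t=2 → T at (23/3,6); v=(1,-3)
5. t=2 → B at (29/3,0); v=(1,3)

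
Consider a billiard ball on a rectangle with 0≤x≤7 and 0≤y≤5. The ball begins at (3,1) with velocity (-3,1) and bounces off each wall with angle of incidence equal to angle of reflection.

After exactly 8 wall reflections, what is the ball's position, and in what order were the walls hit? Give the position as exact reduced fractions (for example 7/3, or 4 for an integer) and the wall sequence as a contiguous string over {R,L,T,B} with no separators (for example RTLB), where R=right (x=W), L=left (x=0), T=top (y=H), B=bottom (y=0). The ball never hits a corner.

Final position: (7,11/3)
Wall sequence: LRTLRBLR

1. t=1 → L at (0,2); v=(3,1)
2. t=7/3 → R at (7,13/3); v=(-3,1)
3. t=2/3 → T at (5,5); v=(-3,-1)
4. t=5/3 → L at (0,10/3); v=(3,-1)
5. t=7/3 → R at (7,1); v=(-3,-1)
6. t=1 → B at (4,0); v=(-3,1)
7. t=4/3 → L at (0,4/3); v=(3,1)
8. t=7/3 → R at (7,11/3); v=(-3,1)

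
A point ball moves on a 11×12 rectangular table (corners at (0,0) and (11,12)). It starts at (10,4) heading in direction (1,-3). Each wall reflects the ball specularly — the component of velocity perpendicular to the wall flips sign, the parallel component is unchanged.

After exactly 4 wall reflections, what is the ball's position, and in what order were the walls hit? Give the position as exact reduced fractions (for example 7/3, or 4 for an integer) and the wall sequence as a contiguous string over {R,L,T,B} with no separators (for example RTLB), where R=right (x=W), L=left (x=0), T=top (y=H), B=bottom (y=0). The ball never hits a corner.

1. t=1 → R at (11,1); v=(-1,-3)
2. t=1/3 → B at (32/3,0); v=(-1,3)
3. t=4 → T at (20/3,12); v=(-1,-3)
4. t=4 → B at (8/3,0); v=(-1,3)

Final position: (8/3,0)
Wall sequence: RBTB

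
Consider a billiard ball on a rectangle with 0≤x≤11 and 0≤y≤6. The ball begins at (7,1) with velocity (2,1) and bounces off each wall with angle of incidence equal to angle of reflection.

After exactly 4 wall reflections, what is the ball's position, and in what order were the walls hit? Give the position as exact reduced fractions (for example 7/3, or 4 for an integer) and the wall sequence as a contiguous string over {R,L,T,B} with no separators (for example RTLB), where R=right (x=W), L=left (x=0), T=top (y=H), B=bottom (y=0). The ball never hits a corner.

1. t=2 → R at (11,3); v=(-2,1)
2. t=3 → T at (5,6); v=(-2,-1)
3. t=5/2 → L at (0,7/2); v=(2,-1)
4. t=7/2 → B at (7,0); v=(2,1)

Final position: (7,0)
Wall sequence: RTLB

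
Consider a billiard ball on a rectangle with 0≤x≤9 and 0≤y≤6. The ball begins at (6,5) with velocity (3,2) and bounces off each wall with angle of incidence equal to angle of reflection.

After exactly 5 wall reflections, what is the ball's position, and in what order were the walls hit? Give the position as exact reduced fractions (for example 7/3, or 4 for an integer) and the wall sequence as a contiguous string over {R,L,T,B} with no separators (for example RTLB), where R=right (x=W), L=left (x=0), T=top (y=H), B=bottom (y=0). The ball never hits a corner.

1. t=1/2 → T at (15/2,6); v=(3,-2)
2. t=1/2 → R at (9,5); v=(-3,-2)
3. t=5/2 → B at (3/2,0); v=(-3,2)
4. t=1/2 → L at (0,1); v=(3,2)
5. t=5/2 → T at (15/2,6); v=(3,-2)

Final position: (15/2,6)
Wall sequence: TRBLT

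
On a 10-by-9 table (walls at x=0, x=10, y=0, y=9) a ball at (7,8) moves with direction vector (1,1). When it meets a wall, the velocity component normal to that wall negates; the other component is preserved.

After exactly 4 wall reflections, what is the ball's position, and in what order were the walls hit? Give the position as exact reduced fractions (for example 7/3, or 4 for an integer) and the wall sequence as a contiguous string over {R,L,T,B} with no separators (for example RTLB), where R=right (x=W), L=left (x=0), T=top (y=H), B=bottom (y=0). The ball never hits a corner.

1. t=1 → T at (8,9); v=(1,-1)
2. t=2 → R at (10,7); v=(-1,-1)
3. t=7 → B at (3,0); v=(-1,1)
4. t=3 → L at (0,3); v=(1,1)

Final position: (0,3)
Wall sequence: TRBL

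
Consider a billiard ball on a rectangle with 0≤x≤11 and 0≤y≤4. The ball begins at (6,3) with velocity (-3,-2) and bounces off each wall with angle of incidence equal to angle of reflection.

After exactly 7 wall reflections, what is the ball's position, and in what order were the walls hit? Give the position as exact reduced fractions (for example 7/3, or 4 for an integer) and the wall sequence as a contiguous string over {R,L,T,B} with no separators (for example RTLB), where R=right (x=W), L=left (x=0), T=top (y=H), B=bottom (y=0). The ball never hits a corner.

1. t=3/2 → B at (3/2,0); v=(-3,2)
2. t=1/2 → L at (0,1); v=(3,2)
3. t=3/2 → T at (9/2,4); v=(3,-2)
4. t=2 → B at (21/2,0); v=(3,2)
5. t=1/6 → R at (11,1/3); v=(-3,2)
6. t=11/6 → T at (11/2,4); v=(-3,-2)
7. t=11/6 → L at (0,1/3); v=(3,-2)

Final position: (0,1/3)
Wall sequence: BLTBRTL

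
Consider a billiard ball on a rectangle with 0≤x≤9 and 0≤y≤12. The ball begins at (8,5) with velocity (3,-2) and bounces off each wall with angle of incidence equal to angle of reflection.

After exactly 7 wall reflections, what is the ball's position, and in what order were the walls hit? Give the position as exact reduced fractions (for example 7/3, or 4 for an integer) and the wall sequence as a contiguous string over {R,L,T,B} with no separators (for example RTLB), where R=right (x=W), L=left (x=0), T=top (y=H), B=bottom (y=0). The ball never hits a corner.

1. t=1/3 → R at (9,13/3); v=(-3,-2)
2. t=13/6 → B at (5/2,0); v=(-3,2)
3. t=5/6 → L at (0,5/3); v=(3,2)
4. t=3 → R at (9,23/3); v=(-3,2)
5. t=13/6 → T at (5/2,12); v=(-3,-2)
6. t=5/6 → L at (0,31/3); v=(3,-2)
7. t=3 → R at (9,13/3); v=(-3,-2)

Final position: (9,13/3)
Wall sequence: RBLRTLR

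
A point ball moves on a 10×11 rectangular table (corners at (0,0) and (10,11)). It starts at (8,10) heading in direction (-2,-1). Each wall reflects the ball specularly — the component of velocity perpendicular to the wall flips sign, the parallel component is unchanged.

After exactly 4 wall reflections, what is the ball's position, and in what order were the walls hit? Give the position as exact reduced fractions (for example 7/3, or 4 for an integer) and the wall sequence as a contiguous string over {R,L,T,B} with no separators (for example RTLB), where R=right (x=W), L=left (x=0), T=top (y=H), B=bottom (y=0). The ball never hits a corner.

Final position: (0,4)
Wall sequence: LRBL

1. t=4 → L at (0,6); v=(2,-1)
2. t=5 → R at (10,1); v=(-2,-1)
3. t=1 → B at (8,0); v=(-2,1)
4. t=4 → L at (0,4); v=(2,1)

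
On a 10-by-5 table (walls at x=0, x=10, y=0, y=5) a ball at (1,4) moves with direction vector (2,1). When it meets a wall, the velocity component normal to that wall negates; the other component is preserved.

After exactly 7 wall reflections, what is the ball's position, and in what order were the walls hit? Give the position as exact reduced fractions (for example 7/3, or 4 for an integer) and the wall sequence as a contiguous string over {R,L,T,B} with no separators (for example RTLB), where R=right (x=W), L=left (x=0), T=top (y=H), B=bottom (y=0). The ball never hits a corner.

1. t=1 → T at (3,5); v=(2,-1)
2. t=7/2 → R at (10,3/2); v=(-2,-1)
3. t=3/2 → B at (7,0); v=(-2,1)
4. t=7/2 → L at (0,7/2); v=(2,1)
5. t=3/2 → T at (3,5); v=(2,-1)
6. t=7/2 → R at (10,3/2); v=(-2,-1)
7. t=3/2 → B at (7,0); v=(-2,1)

Final position: (7,0)
Wall sequence: TRBLTRB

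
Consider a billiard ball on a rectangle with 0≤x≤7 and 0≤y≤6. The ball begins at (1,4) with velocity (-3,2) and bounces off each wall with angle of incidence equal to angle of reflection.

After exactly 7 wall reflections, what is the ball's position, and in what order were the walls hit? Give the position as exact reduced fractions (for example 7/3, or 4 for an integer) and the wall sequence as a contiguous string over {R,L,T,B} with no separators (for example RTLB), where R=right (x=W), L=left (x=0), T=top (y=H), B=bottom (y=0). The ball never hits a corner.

1. t=1/3 → L at (0,14/3); v=(3,2)
2. t=2/3 → T at (2,6); v=(3,-2)
3. t=5/3 → R at (7,8/3); v=(-3,-2)
4. t=4/3 → B at (3,0); v=(-3,2)
5. t=1 → L at (0,2); v=(3,2)
6. t=2 → T at (6,6); v=(3,-2)
7. t=1/3 → R at (7,16/3); v=(-3,-2)

Final position: (7,16/3)
Wall sequence: LTRBLTR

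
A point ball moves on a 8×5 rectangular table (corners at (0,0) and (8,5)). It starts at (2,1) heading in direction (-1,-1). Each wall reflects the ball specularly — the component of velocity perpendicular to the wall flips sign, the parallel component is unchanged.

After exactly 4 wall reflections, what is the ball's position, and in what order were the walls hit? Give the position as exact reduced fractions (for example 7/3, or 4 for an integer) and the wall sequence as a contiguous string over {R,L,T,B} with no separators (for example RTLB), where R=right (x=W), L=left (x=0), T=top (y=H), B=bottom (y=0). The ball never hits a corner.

1. t=1 → B at (1,0); v=(-1,1)
2. t=1 → L at (0,1); v=(1,1)
3. t=4 → T at (4,5); v=(1,-1)
4. t=4 → R at (8,1); v=(-1,-1)

Final position: (8,1)
Wall sequence: BLTR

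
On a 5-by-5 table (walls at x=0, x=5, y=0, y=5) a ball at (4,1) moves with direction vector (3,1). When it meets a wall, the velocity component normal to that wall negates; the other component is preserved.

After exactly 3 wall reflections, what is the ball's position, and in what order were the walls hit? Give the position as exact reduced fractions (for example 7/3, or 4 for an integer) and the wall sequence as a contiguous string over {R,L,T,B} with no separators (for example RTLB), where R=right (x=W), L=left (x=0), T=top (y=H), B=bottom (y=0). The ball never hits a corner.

1. t=1/3 → R at (5,4/3); v=(-3,1)
2. t=5/3 → L at (0,3); v=(3,1)
3. t=5/3 → R at (5,14/3); v=(-3,1)

Final position: (5,14/3)
Wall sequence: RLR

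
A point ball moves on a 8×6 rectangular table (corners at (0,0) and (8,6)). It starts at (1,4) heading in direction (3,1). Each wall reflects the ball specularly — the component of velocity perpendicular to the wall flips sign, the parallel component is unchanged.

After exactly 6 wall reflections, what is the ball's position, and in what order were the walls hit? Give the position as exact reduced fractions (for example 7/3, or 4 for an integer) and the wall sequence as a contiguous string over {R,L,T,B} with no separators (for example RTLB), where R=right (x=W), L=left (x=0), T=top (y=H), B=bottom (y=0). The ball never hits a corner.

1. t=2 → T at (7,6); v=(3,-1)
2. t=1/3 → R at (8,17/3); v=(-3,-1)
3. t=8/3 → L at (0,3); v=(3,-1)
4. t=8/3 → R at (8,1/3); v=(-3,-1)
5. t=1/3 → B at (7,0); v=(-3,1)
6. t=7/3 → L at (0,7/3); v=(3,1)

Final position: (0,7/3)
Wall sequence: TRLRBL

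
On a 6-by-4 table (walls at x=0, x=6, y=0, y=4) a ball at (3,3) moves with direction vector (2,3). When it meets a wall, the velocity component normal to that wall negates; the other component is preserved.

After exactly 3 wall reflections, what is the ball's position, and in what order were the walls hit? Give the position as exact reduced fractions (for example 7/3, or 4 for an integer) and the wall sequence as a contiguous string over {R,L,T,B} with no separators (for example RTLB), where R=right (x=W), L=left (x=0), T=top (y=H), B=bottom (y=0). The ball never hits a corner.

Final position: (17/3,0)
Wall sequence: TRB

1. t=1/3 → T at (11/3,4); v=(2,-3)
2. t=7/6 → R at (6,1/2); v=(-2,-3)
3. t=1/6 → B at (17/3,0); v=(-2,3)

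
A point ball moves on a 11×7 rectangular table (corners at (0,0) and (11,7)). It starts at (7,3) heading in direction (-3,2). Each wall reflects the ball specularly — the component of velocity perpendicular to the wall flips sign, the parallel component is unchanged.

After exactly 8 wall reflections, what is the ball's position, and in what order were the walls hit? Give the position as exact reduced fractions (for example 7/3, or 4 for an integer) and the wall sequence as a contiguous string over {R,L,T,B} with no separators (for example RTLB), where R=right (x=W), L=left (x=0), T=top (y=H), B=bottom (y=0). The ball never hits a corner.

Final position: (11,5/3)
Wall sequence: TLBRTLBR

1. t=2 → T at (1,7); v=(-3,-2)
2. t=1/3 → L at (0,19/3); v=(3,-2)
3. t=19/6 → B at (19/2,0); v=(3,2)
4. t=1/2 → R at (11,1); v=(-3,2)
5. t=3 → T at (2,7); v=(-3,-2)
6. t=2/3 → L at (0,17/3); v=(3,-2)
7. t=17/6 → B at (17/2,0); v=(3,2)
8. t=5/6 → R at (11,5/3); v=(-3,2)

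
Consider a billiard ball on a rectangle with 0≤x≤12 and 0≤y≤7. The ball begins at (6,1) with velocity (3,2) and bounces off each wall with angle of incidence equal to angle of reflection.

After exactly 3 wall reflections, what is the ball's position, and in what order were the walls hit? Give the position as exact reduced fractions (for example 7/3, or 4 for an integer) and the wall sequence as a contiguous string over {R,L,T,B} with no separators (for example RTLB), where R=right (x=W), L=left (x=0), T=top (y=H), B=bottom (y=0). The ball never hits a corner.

Final position: (0,1)
Wall sequence: RTL

1. t=2 → R at (12,5); v=(-3,2)
2. t=1 → T at (9,7); v=(-3,-2)
3. t=3 → L at (0,1); v=(3,-2)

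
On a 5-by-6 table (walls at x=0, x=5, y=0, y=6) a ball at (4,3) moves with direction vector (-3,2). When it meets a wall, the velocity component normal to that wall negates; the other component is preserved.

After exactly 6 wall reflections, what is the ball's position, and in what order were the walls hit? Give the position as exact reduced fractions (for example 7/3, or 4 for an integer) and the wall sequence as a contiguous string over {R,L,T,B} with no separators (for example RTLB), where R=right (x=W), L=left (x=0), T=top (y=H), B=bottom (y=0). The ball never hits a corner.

Final position: (5,11/3)
Wall sequence: LTRBLR

1. t=4/3 → L at (0,17/3); v=(3,2)
2. t=1/6 → T at (1/2,6); v=(3,-2)
3. t=3/2 → R at (5,3); v=(-3,-2)
4. t=3/2 → B at (1/2,0); v=(-3,2)
5. t=1/6 → L at (0,1/3); v=(3,2)
6. t=5/3 → R at (5,11/3); v=(-3,2)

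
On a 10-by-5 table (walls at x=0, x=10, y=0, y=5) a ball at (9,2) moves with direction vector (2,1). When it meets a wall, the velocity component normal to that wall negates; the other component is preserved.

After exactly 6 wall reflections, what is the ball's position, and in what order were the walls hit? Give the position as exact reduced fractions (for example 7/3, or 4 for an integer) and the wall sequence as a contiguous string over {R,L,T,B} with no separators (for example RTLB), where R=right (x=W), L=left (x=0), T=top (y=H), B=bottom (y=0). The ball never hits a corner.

Final position: (5,5)
Wall sequence: RTLBRT

1. t=1/2 → R at (10,5/2); v=(-2,1)
2. t=5/2 → T at (5,5); v=(-2,-1)
3. t=5/2 → L at (0,5/2); v=(2,-1)
4. t=5/2 → B at (5,0); v=(2,1)
5. t=5/2 → R at (10,5/2); v=(-2,1)
6. t=5/2 → T at (5,5); v=(-2,-1)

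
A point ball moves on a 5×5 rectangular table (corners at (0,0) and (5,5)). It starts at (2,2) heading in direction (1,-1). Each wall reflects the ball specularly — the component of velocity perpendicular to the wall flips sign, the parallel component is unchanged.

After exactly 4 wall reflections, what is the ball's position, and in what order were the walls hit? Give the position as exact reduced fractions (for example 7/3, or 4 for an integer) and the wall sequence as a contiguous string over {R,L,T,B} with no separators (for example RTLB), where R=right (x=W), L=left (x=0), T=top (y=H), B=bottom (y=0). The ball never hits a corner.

Final position: (0,4)
Wall sequence: BRTL

1. t=2 → B at (4,0); v=(1,1)
2. t=1 → R at (5,1); v=(-1,1)
3. t=4 → T at (1,5); v=(-1,-1)
4. t=1 → L at (0,4); v=(1,-1)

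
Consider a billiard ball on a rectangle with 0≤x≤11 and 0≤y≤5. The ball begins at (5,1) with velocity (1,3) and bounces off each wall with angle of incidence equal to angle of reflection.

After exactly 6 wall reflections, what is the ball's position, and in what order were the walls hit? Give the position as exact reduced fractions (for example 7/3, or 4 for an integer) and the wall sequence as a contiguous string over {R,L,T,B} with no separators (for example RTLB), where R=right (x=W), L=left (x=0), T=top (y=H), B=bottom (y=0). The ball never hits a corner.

Final position: (9,5)
Wall sequence: TBTRBT

1. t=4/3 → T at (19/3,5); v=(1,-3)
2. t=5/3 → B at (8,0); v=(1,3)
3. t=5/3 → T at (29/3,5); v=(1,-3)
4. t=4/3 → R at (11,1); v=(-1,-3)
5. t=1/3 → B at (32/3,0); v=(-1,3)
6. t=5/3 → T at (9,5); v=(-1,-3)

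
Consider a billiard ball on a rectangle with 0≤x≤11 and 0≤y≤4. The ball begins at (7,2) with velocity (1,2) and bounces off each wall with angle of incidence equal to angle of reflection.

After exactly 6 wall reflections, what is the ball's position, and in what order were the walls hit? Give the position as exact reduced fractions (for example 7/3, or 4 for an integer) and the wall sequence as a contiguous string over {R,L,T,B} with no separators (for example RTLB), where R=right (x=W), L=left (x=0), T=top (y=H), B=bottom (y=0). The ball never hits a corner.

1. t=1 → T at (8,4); v=(1,-2)
2. t=2 → B at (10,0); v=(1,2)
3. t=1 → R at (11,2); v=(-1,2)
4. t=1 → T at (10,4); v=(-1,-2)
5. t=2 → B at (8,0); v=(-1,2)
6. t=2 → T at (6,4); v=(-1,-2)

Final position: (6,4)
Wall sequence: TBRTBT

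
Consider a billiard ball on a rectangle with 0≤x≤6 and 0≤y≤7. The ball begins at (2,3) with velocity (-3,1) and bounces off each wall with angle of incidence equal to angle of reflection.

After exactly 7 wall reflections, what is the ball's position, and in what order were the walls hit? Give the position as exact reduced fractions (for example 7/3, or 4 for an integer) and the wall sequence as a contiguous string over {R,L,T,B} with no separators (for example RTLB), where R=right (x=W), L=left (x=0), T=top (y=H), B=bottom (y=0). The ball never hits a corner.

Final position: (6,1/3)
Wall sequence: LRTLRLR

1. t=2/3 → L at (0,11/3); v=(3,1)
2. t=2 → R at (6,17/3); v=(-3,1)
3. t=4/3 → T at (2,7); v=(-3,-1)
4. t=2/3 → L at (0,19/3); v=(3,-1)
5. t=2 → R at (6,13/3); v=(-3,-1)
6. t=2 → L at (0,7/3); v=(3,-1)
7. t=2 → R at (6,1/3); v=(-3,-1)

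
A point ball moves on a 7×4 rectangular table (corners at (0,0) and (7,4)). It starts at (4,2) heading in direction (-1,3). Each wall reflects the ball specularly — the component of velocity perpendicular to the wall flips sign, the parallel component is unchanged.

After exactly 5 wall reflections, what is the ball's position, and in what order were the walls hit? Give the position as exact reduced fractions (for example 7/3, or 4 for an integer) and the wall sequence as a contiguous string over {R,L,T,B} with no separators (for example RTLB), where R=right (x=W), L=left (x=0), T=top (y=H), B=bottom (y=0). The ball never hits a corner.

Final position: (2/3,0)
Wall sequence: TBTLB

1. t=2/3 → T at (10/3,4); v=(-1,-3)
2. t=4/3 → B at (2,0); v=(-1,3)
3. t=4/3 → T at (2/3,4); v=(-1,-3)
4. t=2/3 → L at (0,2); v=(1,-3)
5. t=2/3 → B at (2/3,0); v=(1,3)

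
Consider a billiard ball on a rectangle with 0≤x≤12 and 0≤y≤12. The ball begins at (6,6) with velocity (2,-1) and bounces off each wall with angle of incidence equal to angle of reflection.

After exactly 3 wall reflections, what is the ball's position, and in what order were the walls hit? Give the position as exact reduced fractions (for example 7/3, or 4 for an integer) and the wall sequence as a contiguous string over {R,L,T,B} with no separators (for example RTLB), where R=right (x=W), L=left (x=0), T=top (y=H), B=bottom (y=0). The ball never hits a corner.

1. t=3 → R at (12,3); v=(-2,-1)
2. t=3 → B at (6,0); v=(-2,1)
3. t=3 → L at (0,3); v=(2,1)

Final position: (0,3)
Wall sequence: RBL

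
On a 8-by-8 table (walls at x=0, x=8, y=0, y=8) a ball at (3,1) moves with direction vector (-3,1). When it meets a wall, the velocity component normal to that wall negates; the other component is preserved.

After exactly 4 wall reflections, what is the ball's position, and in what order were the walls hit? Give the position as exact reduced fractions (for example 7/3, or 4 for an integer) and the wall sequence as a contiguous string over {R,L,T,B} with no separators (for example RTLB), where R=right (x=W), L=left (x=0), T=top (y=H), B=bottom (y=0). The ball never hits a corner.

Final position: (2,8)
Wall sequence: LRLT

1. t=1 → L at (0,2); v=(3,1)
2. t=8/3 → R at (8,14/3); v=(-3,1)
3. t=8/3 → L at (0,22/3); v=(3,1)
4. t=2/3 → T at (2,8); v=(3,-1)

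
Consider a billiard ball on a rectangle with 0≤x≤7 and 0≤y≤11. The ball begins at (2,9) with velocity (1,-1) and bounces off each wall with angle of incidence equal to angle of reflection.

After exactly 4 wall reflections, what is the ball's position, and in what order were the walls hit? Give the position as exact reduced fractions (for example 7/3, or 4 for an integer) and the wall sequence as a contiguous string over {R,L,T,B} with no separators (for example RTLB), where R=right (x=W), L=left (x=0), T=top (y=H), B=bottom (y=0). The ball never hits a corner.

Final position: (7,10)
Wall sequence: RBLR

1. t=5 → R at (7,4); v=(-1,-1)
2. t=4 → B at (3,0); v=(-1,1)
3. t=3 → L at (0,3); v=(1,1)
4. t=7 → R at (7,10); v=(-1,1)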